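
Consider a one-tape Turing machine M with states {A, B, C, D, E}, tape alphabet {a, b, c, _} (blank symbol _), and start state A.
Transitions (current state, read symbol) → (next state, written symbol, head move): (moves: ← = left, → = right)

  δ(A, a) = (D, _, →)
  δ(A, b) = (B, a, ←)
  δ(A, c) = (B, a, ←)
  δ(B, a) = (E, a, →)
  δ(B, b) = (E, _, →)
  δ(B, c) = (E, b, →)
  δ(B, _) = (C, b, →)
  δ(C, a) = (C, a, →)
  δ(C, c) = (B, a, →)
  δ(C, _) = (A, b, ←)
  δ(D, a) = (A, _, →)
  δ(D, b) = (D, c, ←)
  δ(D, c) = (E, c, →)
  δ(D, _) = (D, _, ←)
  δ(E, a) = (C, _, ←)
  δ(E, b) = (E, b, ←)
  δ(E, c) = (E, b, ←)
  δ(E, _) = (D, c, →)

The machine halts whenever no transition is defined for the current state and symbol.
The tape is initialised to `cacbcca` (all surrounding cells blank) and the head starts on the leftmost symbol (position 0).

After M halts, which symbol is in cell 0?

_

A | _[c]acbcca   read c → write a, move ←, go to B
B | [_]aacbcca   read _ → write b, move →, go to C
C | b[a]acbcca   read a → write a, move →, go to C
C | ba[a]cbcca   read a → write a, move →, go to C
C | baa[c]bcca   read c → write a, move →, go to B
B | baaa[b]cca   read b → write _, move →, go to E
E | baaa_[c]ca   read c → write b, move ←, go to E
E | baaa[_]bca   read _ → write c, move →, go to D
D | baaac[b]ca   read b → write c, move ←, go to D
D | baaa[c]cca   read c → write c, move →, go to E
E | baaac[c]ca   read c → write b, move ←, go to E
E | baaa[c]bca   read c → write b, move ←, go to E
E | baa[a]bbca   read a → write _, move ←, go to C
C | ba[a]_bbca   read a → write a, move →, go to C
C | baa[_]bbca   read _ → write b, move ←, go to A
A | ba[a]bbbca   read a → write _, move →, go to D
D | ba_[b]bbca   read b → write c, move ←, go to D
D | ba[_]cbbca   read _ → write _, move ←, go to D
D | b[a]_cbbca   read a → write _, move →, go to A
A | b_[_]cbbca
Cell 0 holds _ when M halts.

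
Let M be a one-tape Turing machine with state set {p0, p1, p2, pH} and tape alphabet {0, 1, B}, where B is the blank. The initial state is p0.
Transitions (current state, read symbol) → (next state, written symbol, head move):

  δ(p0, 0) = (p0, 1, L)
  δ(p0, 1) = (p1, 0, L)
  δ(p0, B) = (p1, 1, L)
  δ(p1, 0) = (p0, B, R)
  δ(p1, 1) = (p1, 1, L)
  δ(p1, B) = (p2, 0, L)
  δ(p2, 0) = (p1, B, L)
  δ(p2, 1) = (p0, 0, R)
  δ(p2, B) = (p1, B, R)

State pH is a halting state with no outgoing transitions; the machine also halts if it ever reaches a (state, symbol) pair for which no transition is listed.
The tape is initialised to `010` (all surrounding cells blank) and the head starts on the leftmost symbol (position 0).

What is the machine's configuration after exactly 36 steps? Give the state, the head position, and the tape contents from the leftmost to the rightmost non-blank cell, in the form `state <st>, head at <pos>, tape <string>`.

state=p0 head=0 tape=BBBBBB[0]10   (p0,0)→(p0,1,L)
state=p0 head=-1 tape=BBBBB[B]110   (p0,B)→(p1,1,L)
state=p1 head=-2 tape=BBBB[B]1110   (p1,B)→(p2,0,L)
state=p2 head=-3 tape=BBB[B]01110   (p2,B)→(p1,B,R)
state=p1 head=-2 tape=BBBB[0]1110   (p1,0)→(p0,B,R)
state=p0 head=-1 tape=BBBBB[1]110   (p0,1)→(p1,0,L)
state=p1 head=-2 tape=BBBB[B]0110   (p1,B)→(p2,0,L)
state=p2 head=-3 tape=BBB[B]00110   (p2,B)→(p1,B,R)
state=p1 head=-2 tape=BBBB[0]0110   (p1,0)→(p0,B,R)
state=p0 head=-1 tape=BBBBB[0]110   (p0,0)→(p0,1,L)
state=p0 head=-2 tape=BBBB[B]1110   (p0,B)→(p1,1,L)
state=p1 head=-3 tape=BBB[B]11110   (p1,B)→(p2,0,L)
state=p2 head=-4 tape=BB[B]011110   (p2,B)→(p1,B,R)
state=p1 head=-3 tape=BBB[0]11110   (p1,0)→(p0,B,R)
state=p0 head=-2 tape=BBBB[1]1110   (p0,1)→(p1,0,L)
state=p1 head=-3 tape=BBB[B]01110   (p1,B)→(p2,0,L)
state=p2 head=-4 tape=BB[B]001110   (p2,B)→(p1,B,R)
state=p1 head=-3 tape=BBB[0]01110   (p1,0)→(p0,B,R)
state=p0 head=-2 tape=BBBB[0]1110   (p0,0)→(p0,1,L)
state=p0 head=-3 tape=BBB[B]11110   (p0,B)→(p1,1,L)
state=p1 head=-4 tape=BB[B]111110   (p1,B)→(p2,0,L)
state=p2 head=-5 tape=B[B]0111110   (p2,B)→(p1,B,R)
state=p1 head=-4 tape=BB[0]111110   (p1,0)→(p0,B,R)
state=p0 head=-3 tape=BBB[1]11110   (p0,1)→(p1,0,L)
state=p1 head=-4 tape=BB[B]011110   (p1,B)→(p2,0,L)
state=p2 head=-5 tape=B[B]0011110   (p2,B)→(p1,B,R)
state=p1 head=-4 tape=BB[0]011110   (p1,0)→(p0,B,R)
state=p0 head=-3 tape=BBB[0]11110   (p0,0)→(p0,1,L)
state=p0 head=-4 tape=BB[B]111110   (p0,B)→(p1,1,L)
state=p1 head=-5 tape=B[B]1111110   (p1,B)→(p2,0,L)
state=p2 head=-6 tape=[B]01111110   (p2,B)→(p1,B,R)
state=p1 head=-5 tape=B[0]1111110   (p1,0)→(p0,B,R)
state=p0 head=-4 tape=BB[1]111110   (p0,1)→(p1,0,L)
state=p1 head=-5 tape=B[B]0111110   (p1,B)→(p2,0,L)
state=p2 head=-6 tape=[B]00111110   (p2,B)→(p1,B,R)
state=p1 head=-5 tape=B[0]0111110   (p1,0)→(p0,B,R)
state=p0 head=-4 tape=BB[0]111110
After 36 steps: state p0, head at -4, tape 0111110.

state p0, head at -4, tape 0111110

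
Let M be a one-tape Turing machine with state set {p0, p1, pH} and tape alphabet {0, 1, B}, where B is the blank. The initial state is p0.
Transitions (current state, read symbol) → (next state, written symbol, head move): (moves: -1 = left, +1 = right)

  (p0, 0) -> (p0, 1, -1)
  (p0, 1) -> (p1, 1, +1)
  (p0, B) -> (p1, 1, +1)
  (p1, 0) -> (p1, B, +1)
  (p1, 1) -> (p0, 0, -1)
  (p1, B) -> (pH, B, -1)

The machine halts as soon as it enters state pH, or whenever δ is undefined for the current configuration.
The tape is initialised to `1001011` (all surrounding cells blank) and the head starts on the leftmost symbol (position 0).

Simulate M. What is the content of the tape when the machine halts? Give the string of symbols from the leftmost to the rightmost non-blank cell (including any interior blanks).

1B1B11

p0 | [1]001011B   read 1 → write 1, move +1, go to p1
p1 | 1[0]01011B   read 0 → write B, move +1, go to p1
p1 | 1B[0]1011B   read 0 → write B, move +1, go to p1
p1 | 1BB[1]011B   read 1 → write 0, move -1, go to p0
p0 | 1B[B]0011B   read B → write 1, move +1, go to p1
p1 | 1B1[0]011B   read 0 → write B, move +1, go to p1
p1 | 1B1B[0]11B   read 0 → write B, move +1, go to p1
p1 | 1B1BB[1]1B   read 1 → write 0, move -1, go to p0
p0 | 1B1B[B]01B   read B → write 1, move +1, go to p1
p1 | 1B1B1[0]1B   read 0 → write B, move +1, go to p1
p1 | 1B1B1B[1]B   read 1 → write 0, move -1, go to p0
p0 | 1B1B1[B]0B   read B → write 1, move +1, go to p1
p1 | 1B1B11[0]B   read 0 → write B, move +1, go to p1
p1 | 1B1B11B[B]   read B → write B, move -1, go to pH
pH | 1B1B11[B]B
The non-blank tape span at halt is 1B1B11.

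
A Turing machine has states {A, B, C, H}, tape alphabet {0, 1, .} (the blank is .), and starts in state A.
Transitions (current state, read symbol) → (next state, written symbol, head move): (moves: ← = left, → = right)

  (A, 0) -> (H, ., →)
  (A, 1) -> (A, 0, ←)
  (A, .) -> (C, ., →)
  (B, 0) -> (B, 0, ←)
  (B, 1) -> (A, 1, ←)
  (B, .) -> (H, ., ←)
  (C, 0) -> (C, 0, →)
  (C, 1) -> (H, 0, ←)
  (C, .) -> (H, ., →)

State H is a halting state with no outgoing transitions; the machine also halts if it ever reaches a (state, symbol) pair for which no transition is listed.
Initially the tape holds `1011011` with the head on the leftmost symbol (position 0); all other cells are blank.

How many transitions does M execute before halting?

A | .[1]011011   read 1 → write 0, move ←, go to A
A | [.]0011011   read . → write ., move →, go to C
C | .[0]011011   read 0 → write 0, move →, go to C
C | .0[0]11011   read 0 → write 0, move →, go to C
C | .00[1]1011   read 1 → write 0, move ←, go to H
H | .0[0]01011
M halts after 5 transitions.

5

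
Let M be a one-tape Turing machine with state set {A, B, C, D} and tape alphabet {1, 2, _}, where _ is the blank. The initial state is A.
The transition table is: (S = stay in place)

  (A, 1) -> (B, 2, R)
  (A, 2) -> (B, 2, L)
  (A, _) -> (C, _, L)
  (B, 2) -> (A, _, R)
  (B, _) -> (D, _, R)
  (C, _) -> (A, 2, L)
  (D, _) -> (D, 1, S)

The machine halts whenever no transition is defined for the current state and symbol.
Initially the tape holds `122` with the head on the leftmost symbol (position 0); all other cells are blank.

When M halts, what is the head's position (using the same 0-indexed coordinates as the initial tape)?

2

A | [1]22   read 1 → write 2, move R, go to B
B | 2[2]2   read 2 → write _, move R, go to A
A | 2_[2]   read 2 → write 2, move L, go to B
B | 2[_]2   read _ → write _, move R, go to D
D | 2_[2]
At halt the head is at cell 2.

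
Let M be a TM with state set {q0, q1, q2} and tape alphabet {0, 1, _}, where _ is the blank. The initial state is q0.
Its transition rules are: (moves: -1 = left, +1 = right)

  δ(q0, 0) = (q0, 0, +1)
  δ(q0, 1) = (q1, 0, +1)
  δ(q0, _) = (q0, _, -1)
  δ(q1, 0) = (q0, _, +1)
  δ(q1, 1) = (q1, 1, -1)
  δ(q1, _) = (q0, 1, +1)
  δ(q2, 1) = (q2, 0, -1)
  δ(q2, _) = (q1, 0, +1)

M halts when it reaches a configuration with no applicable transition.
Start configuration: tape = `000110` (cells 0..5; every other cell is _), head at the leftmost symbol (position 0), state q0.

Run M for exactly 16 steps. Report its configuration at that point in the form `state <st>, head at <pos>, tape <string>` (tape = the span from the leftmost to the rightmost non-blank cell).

state q0, head at 4, tape 000_0

q0 | [0]00110_   read 0 → write 0, move +1, go to q0
q0 | 0[0]0110_   read 0 → write 0, move +1, go to q0
q0 | 00[0]110_   read 0 → write 0, move +1, go to q0
q0 | 000[1]10_   read 1 → write 0, move +1, go to q1
q1 | 0000[1]0_   read 1 → write 1, move -1, go to q1
q1 | 000[0]10_   read 0 → write _, move +1, go to q0
q0 | 000_[1]0_   read 1 → write 0, move +1, go to q1
q1 | 000_0[0]_   read 0 → write _, move +1, go to q0
q0 | 000_0_[_]   read _ → write _, move -1, go to q0
q0 | 000_0[_]_   read _ → write _, move -1, go to q0
q0 | 000_[0]__   read 0 → write 0, move +1, go to q0
q0 | 000_0[_]_   read _ → write _, move -1, go to q0
q0 | 000_[0]__   read 0 → write 0, move +1, go to q0
q0 | 000_0[_]_   read _ → write _, move -1, go to q0
q0 | 000_[0]__   read 0 → write 0, move +1, go to q0
q0 | 000_0[_]_   read _ → write _, move -1, go to q0
q0 | 000_[0]__
After 16 steps: state q0, head at 4, tape 000_0.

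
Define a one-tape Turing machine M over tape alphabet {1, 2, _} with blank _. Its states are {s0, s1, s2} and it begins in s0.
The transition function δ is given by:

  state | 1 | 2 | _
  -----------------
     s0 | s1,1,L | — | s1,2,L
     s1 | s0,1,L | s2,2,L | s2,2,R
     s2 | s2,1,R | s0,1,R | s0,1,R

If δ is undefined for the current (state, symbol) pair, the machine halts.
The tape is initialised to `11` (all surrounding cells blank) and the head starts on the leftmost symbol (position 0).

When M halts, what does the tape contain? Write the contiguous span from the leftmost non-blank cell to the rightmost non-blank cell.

21112

state=s0 head=0 tape=_[1]1__   (s0,1)→(s1,1,L)
state=s1 head=-1 tape=[_]11__   (s1,_)→(s2,2,R)
state=s2 head=0 tape=2[1]1__   (s2,1)→(s2,1,R)
state=s2 head=1 tape=21[1]__   (s2,1)→(s2,1,R)
state=s2 head=2 tape=211[_]_   (s2,_)→(s0,1,R)
state=s0 head=3 tape=2111[_]   (s0,_)→(s1,2,L)
state=s1 head=2 tape=211[1]2   (s1,1)→(s0,1,L)
state=s0 head=1 tape=21[1]12   (s0,1)→(s1,1,L)
state=s1 head=0 tape=2[1]112   (s1,1)→(s0,1,L)
state=s0 head=-1 tape=[2]1112
The non-blank tape span at halt is 21112.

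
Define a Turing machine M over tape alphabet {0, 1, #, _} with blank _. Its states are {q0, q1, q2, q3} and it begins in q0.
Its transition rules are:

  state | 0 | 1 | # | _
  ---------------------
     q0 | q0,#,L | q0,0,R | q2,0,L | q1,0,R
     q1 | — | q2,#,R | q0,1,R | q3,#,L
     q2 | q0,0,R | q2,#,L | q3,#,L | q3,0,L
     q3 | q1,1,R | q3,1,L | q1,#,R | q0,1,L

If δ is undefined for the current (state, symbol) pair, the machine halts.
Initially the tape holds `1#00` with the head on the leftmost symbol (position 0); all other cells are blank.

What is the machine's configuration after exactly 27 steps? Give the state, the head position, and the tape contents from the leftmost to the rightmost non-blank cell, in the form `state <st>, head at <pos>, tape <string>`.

q0 | ___[1]#00   read 1 → write 0, move R, go to q0
q0 | ___0[#]00   read # → write 0, move L, go to q2
q2 | ___[0]000   read 0 → write 0, move R, go to q0
q0 | ___0[0]00   read 0 → write #, move L, go to q0
q0 | ___[0]#00   read 0 → write #, move L, go to q0
q0 | __[_]##00   read _ → write 0, move R, go to q1
q1 | __0[#]#00   read # → write 1, move R, go to q0
q0 | __01[#]00   read # → write 0, move L, go to q2
q2 | __0[1]000   read 1 → write #, move L, go to q2
q2 | __[0]#000   read 0 → write 0, move R, go to q0
q0 | __0[#]000   read # → write 0, move L, go to q2
q2 | __[0]0000   read 0 → write 0, move R, go to q0
q0 | __0[0]000   read 0 → write #, move L, go to q0
q0 | __[0]#000   read 0 → write #, move L, go to q0
q0 | _[_]##000   read _ → write 0, move R, go to q1
q1 | _0[#]#000   read # → write 1, move R, go to q0
q0 | _01[#]000   read # → write 0, move L, go to q2
q2 | _0[1]0000   read 1 → write #, move L, go to q2
q2 | _[0]#0000   read 0 → write 0, move R, go to q0
q0 | _0[#]0000   read # → write 0, move L, go to q2
q2 | _[0]00000   read 0 → write 0, move R, go to q0
q0 | _0[0]0000   read 0 → write #, move L, go to q0
q0 | _[0]#0000   read 0 → write #, move L, go to q0
q0 | [_]##0000   read _ → write 0, move R, go to q1
q1 | 0[#]#0000   read # → write 1, move R, go to q0
q0 | 01[#]0000   read # → write 0, move L, go to q2
q2 | 0[1]00000   read 1 → write #, move L, go to q2
q2 | [0]#00000
After 27 steps: state q2, head at -3, tape 0#00000.

state q2, head at -3, tape 0#00000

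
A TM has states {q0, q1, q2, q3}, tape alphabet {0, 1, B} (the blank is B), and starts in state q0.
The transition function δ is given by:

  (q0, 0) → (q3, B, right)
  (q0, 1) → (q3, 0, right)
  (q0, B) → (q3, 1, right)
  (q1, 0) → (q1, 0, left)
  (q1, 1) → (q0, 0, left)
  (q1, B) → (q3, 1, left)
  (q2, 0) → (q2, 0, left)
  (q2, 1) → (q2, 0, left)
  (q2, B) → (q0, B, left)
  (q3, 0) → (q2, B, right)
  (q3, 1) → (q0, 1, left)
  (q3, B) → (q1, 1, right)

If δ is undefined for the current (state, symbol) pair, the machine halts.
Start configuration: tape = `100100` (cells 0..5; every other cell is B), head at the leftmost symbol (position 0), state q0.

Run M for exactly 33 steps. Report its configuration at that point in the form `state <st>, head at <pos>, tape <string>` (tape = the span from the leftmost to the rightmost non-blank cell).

state q3, head at 1, tape 100100

state=q0 head=0 tape=[1]00100   (q0,1)→(q3,0,right)
state=q3 head=1 tape=0[0]0100   (q3,0)→(q2,B,right)
state=q2 head=2 tape=0B[0]100   (q2,0)→(q2,0,left)
state=q2 head=1 tape=0[B]0100   (q2,B)→(q0,B,left)
state=q0 head=0 tape=[0]B0100   (q0,0)→(q3,B,right)
state=q3 head=1 tape=B[B]0100   (q3,B)→(q1,1,right)
state=q1 head=2 tape=B1[0]100   (q1,0)→(q1,0,left)
state=q1 head=1 tape=B[1]0100   (q1,1)→(q0,0,left)
state=q0 head=0 tape=[B]00100   (q0,B)→(q3,1,right)
state=q3 head=1 tape=1[0]0100   (q3,0)→(q2,B,right)
state=q2 head=2 tape=1B[0]100   (q2,0)→(q2,0,left)
state=q2 head=1 tape=1[B]0100   (q2,B)→(q0,B,left)
state=q0 head=0 tape=[1]B0100   (q0,1)→(q3,0,right)
state=q3 head=1 tape=0[B]0100   (q3,B)→(q1,1,right)
state=q1 head=2 tape=01[0]100   (q1,0)→(q1,0,left)
state=q1 head=1 tape=0[1]0100   (q1,1)→(q0,0,left)
state=q0 head=0 tape=[0]00100   (q0,0)→(q3,B,right)
state=q3 head=1 tape=B[0]0100   (q3,0)→(q2,B,right)
state=q2 head=2 tape=BB[0]100   (q2,0)→(q2,0,left)
state=q2 head=1 tape=B[B]0100   (q2,B)→(q0,B,left)
state=q0 head=0 tape=[B]B0100   (q0,B)→(q3,1,right)
state=q3 head=1 tape=1[B]0100   (q3,B)→(q1,1,right)
state=q1 head=2 tape=11[0]100   (q1,0)→(q1,0,left)
state=q1 head=1 tape=1[1]0100   (q1,1)→(q0,0,left)
state=q0 head=0 tape=[1]00100   (q0,1)→(q3,0,right)
state=q3 head=1 tape=0[0]0100   (q3,0)→(q2,B,right)
state=q2 head=2 tape=0B[0]100   (q2,0)→(q2,0,left)
state=q2 head=1 tape=0[B]0100   (q2,B)→(q0,B,left)
state=q0 head=0 tape=[0]B0100   (q0,0)→(q3,B,right)
state=q3 head=1 tape=B[B]0100   (q3,B)→(q1,1,right)
state=q1 head=2 tape=B1[0]100   (q1,0)→(q1,0,left)
state=q1 head=1 tape=B[1]0100   (q1,1)→(q0,0,left)
state=q0 head=0 tape=[B]00100   (q0,B)→(q3,1,right)
state=q3 head=1 tape=1[0]0100
After 33 steps: state q3, head at 1, tape 100100.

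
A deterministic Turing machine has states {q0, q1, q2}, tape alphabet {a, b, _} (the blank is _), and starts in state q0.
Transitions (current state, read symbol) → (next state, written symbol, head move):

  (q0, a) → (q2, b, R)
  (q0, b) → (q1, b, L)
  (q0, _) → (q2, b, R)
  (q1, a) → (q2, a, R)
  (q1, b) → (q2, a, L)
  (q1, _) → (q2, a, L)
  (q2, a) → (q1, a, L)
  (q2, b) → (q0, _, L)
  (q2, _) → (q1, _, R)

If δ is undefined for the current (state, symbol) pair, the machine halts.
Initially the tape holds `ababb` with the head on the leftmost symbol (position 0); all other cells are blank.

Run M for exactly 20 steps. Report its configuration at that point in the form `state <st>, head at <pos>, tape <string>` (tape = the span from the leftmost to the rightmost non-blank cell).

state q2, head at 2, tape b_aabb

state=q0 head=0 tape=__[a]babb   (q0,a)→(q2,b,R)
state=q2 head=1 tape=__b[b]abb   (q2,b)→(q0,_,L)
state=q0 head=0 tape=__[b]_abb   (q0,b)→(q1,b,L)
state=q1 head=-1 tape=_[_]b_abb   (q1,_)→(q2,a,L)
state=q2 head=-2 tape=[_]ab_abb   (q2,_)→(q1,_,R)
state=q1 head=-1 tape=_[a]b_abb   (q1,a)→(q2,a,R)
state=q2 head=0 tape=_a[b]_abb   (q2,b)→(q0,_,L)
state=q0 head=-1 tape=_[a]__abb   (q0,a)→(q2,b,R)
state=q2 head=0 tape=_b[_]_abb   (q2,_)→(q1,_,R)
state=q1 head=1 tape=_b_[_]abb   (q1,_)→(q2,a,L)
state=q2 head=0 tape=_b[_]aabb   (q2,_)→(q1,_,R)
state=q1 head=1 tape=_b_[a]abb   (q1,a)→(q2,a,R)
state=q2 head=2 tape=_b_a[a]bb   (q2,a)→(q1,a,L)
state=q1 head=1 tape=_b_[a]abb   (q1,a)→(q2,a,R)
state=q2 head=2 tape=_b_a[a]bb   (q2,a)→(q1,a,L)
state=q1 head=1 tape=_b_[a]abb   (q1,a)→(q2,a,R)
state=q2 head=2 tape=_b_a[a]bb   (q2,a)→(q1,a,L)
state=q1 head=1 tape=_b_[a]abb   (q1,a)→(q2,a,R)
state=q2 head=2 tape=_b_a[a]bb   (q2,a)→(q1,a,L)
state=q1 head=1 tape=_b_[a]abb   (q1,a)→(q2,a,R)
state=q2 head=2 tape=_b_a[a]bb
After 20 steps: state q2, head at 2, tape b_aabb.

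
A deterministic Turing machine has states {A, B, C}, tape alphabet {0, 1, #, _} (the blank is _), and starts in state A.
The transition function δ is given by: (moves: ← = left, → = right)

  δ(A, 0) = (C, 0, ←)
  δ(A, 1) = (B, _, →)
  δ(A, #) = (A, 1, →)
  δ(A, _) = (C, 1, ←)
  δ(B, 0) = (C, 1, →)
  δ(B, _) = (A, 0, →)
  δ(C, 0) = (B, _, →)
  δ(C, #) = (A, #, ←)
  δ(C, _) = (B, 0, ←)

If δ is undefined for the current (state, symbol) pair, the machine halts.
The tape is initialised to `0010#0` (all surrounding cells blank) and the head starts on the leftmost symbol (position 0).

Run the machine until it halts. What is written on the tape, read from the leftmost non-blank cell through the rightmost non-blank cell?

1_110#0

state=A head=0 tape=__[0]010#0   (A,0)→(C,0,←)
state=C head=-1 tape=_[_]0010#0   (C,_)→(B,0,←)
state=B head=-2 tape=[_]00010#0   (B,_)→(A,0,→)
state=A head=-1 tape=0[0]0010#0   (A,0)→(C,0,←)
state=C head=-2 tape=[0]00010#0   (C,0)→(B,_,→)
state=B head=-1 tape=_[0]0010#0   (B,0)→(C,1,→)
state=C head=0 tape=_1[0]010#0   (C,0)→(B,_,→)
state=B head=1 tape=_1_[0]10#0   (B,0)→(C,1,→)
state=C head=2 tape=_1_1[1]0#0
The non-blank tape span at halt is 1_110#0.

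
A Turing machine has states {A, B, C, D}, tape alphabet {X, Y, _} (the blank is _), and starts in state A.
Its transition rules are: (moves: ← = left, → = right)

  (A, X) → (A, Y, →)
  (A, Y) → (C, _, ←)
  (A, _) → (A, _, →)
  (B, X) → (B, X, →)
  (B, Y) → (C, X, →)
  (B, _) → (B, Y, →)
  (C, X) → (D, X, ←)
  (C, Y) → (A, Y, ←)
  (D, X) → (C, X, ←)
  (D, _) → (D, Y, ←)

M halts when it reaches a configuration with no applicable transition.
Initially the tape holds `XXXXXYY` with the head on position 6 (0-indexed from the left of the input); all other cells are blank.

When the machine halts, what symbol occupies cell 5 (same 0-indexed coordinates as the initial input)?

state=A head=6 tape=_XXXXXY[Y]   (A,Y)→(C,_,←)
state=C head=5 tape=_XXXXX[Y]_   (C,Y)→(A,Y,←)
state=A head=4 tape=_XXXX[X]Y_   (A,X)→(A,Y,→)
state=A head=5 tape=_XXXXY[Y]_   (A,Y)→(C,_,←)
state=C head=4 tape=_XXXX[Y]__   (C,Y)→(A,Y,←)
state=A head=3 tape=_XXX[X]Y__   (A,X)→(A,Y,→)
state=A head=4 tape=_XXXY[Y]__   (A,Y)→(C,_,←)
state=C head=3 tape=_XXX[Y]___   (C,Y)→(A,Y,←)
state=A head=2 tape=_XX[X]Y___   (A,X)→(A,Y,→)
state=A head=3 tape=_XXY[Y]___   (A,Y)→(C,_,←)
state=C head=2 tape=_XX[Y]____   (C,Y)→(A,Y,←)
state=A head=1 tape=_X[X]Y____   (A,X)→(A,Y,→)
state=A head=2 tape=_XY[Y]____   (A,Y)→(C,_,←)
state=C head=1 tape=_X[Y]_____   (C,Y)→(A,Y,←)
state=A head=0 tape=_[X]Y_____   (A,X)→(A,Y,→)
state=A head=1 tape=_Y[Y]_____   (A,Y)→(C,_,←)
state=C head=0 tape=_[Y]______   (C,Y)→(A,Y,←)
state=A head=-1 tape=[_]Y______   (A,_)→(A,_,→)
state=A head=0 tape=_[Y]______   (A,Y)→(C,_,←)
state=C head=-1 tape=[_]_______
Cell 5 holds _ when M halts.

_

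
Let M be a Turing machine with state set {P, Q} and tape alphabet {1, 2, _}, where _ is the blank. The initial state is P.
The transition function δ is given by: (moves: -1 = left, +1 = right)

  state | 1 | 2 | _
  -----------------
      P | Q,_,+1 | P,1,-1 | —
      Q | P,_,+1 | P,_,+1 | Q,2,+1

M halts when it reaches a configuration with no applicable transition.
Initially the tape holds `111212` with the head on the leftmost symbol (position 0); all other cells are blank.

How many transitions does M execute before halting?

state=P head=0 tape=[1]11212_   (P,1)→(Q,_,+1)
state=Q head=1 tape=_[1]1212_   (Q,1)→(P,_,+1)
state=P head=2 tape=__[1]212_   (P,1)→(Q,_,+1)
state=Q head=3 tape=___[2]12_   (Q,2)→(P,_,+1)
state=P head=4 tape=____[1]2_   (P,1)→(Q,_,+1)
state=Q head=5 tape=_____[2]_   (Q,2)→(P,_,+1)
state=P head=6 tape=______[_]
M halts after 6 transitions.

6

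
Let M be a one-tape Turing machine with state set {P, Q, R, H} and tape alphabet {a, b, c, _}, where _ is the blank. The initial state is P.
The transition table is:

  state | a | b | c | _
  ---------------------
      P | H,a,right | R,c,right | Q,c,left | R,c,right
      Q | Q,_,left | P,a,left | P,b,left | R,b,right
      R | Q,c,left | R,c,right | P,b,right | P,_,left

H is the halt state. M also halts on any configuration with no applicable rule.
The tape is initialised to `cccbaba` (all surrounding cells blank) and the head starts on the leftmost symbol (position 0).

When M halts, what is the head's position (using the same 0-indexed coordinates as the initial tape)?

state=P head=0 tape=___[c]ccbaba   (P,c)→(Q,c,left)
state=Q head=-1 tape=__[_]cccbaba   (Q,_)→(R,b,right)
state=R head=0 tape=__b[c]ccbaba   (R,c)→(P,b,right)
state=P head=1 tape=__bb[c]cbaba   (P,c)→(Q,c,left)
state=Q head=0 tape=__b[b]ccbaba   (Q,b)→(P,a,left)
state=P head=-1 tape=__[b]accbaba   (P,b)→(R,c,right)
state=R head=0 tape=__c[a]ccbaba   (R,a)→(Q,c,left)
state=Q head=-1 tape=__[c]cccbaba   (Q,c)→(P,b,left)
state=P head=-2 tape=_[_]bcccbaba   (P,_)→(R,c,right)
state=R head=-1 tape=_c[b]cccbaba   (R,b)→(R,c,right)
state=R head=0 tape=_cc[c]ccbaba   (R,c)→(P,b,right)
state=P head=1 tape=_ccb[c]cbaba   (P,c)→(Q,c,left)
state=Q head=0 tape=_cc[b]ccbaba   (Q,b)→(P,a,left)
state=P head=-1 tape=_c[c]accbaba   (P,c)→(Q,c,left)
state=Q head=-2 tape=_[c]caccbaba   (Q,c)→(P,b,left)
state=P head=-3 tape=[_]bcaccbaba   (P,_)→(R,c,right)
state=R head=-2 tape=c[b]caccbaba   (R,b)→(R,c,right)
state=R head=-1 tape=cc[c]accbaba   (R,c)→(P,b,right)
state=P head=0 tape=ccb[a]ccbaba   (P,a)→(H,a,right)
state=H head=1 tape=ccba[c]cbaba
At halt the head is at cell 1.

1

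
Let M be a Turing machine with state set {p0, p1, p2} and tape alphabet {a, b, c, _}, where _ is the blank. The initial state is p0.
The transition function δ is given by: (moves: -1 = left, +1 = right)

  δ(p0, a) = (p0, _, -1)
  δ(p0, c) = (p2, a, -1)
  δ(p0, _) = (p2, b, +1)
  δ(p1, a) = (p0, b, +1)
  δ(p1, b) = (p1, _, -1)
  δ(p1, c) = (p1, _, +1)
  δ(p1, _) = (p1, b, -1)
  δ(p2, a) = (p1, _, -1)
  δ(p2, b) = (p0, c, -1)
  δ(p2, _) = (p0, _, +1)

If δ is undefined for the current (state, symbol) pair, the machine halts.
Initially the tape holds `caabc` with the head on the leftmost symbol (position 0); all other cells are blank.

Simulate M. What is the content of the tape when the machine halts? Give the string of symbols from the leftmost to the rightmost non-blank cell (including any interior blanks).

state=p0 head=0 tape=_[c]aabc   (p0,c)→(p2,a,-1)
state=p2 head=-1 tape=[_]aaabc   (p2,_)→(p0,_,+1)
state=p0 head=0 tape=_[a]aabc   (p0,a)→(p0,_,-1)
state=p0 head=-1 tape=[_]_aabc   (p0,_)→(p2,b,+1)
state=p2 head=0 tape=b[_]aabc   (p2,_)→(p0,_,+1)
state=p0 head=1 tape=b_[a]abc   (p0,a)→(p0,_,-1)
state=p0 head=0 tape=b[_]_abc   (p0,_)→(p2,b,+1)
state=p2 head=1 tape=bb[_]abc   (p2,_)→(p0,_,+1)
state=p0 head=2 tape=bb_[a]bc   (p0,a)→(p0,_,-1)
state=p0 head=1 tape=bb[_]_bc   (p0,_)→(p2,b,+1)
state=p2 head=2 tape=bbb[_]bc   (p2,_)→(p0,_,+1)
state=p0 head=3 tape=bbb_[b]c
The non-blank tape span at halt is bbb_bc.

bbb_bc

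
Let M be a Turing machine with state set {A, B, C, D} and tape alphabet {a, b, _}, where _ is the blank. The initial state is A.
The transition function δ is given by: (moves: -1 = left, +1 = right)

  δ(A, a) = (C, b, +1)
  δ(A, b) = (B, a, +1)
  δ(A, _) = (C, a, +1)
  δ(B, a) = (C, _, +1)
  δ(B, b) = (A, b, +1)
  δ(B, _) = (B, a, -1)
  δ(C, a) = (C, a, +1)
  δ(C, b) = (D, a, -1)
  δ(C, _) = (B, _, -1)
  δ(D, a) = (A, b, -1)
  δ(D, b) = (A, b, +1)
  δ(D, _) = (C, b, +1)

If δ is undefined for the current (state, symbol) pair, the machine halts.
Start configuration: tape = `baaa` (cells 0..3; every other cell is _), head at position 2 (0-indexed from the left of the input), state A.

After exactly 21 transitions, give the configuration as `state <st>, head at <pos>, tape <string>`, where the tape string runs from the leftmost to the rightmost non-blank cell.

state=A head=2 tape=ba[a]a___   (A,a)→(C,b,+1)
state=C head=3 tape=bab[a]___   (C,a)→(C,a,+1)
state=C head=4 tape=baba[_]__   (C,_)→(B,_,-1)
state=B head=3 tape=bab[a]___   (B,a)→(C,_,+1)
state=C head=4 tape=bab_[_]__   (C,_)→(B,_,-1)
state=B head=3 tape=bab[_]___   (B,_)→(B,a,-1)
state=B head=2 tape=ba[b]a___   (B,b)→(A,b,+1)
state=A head=3 tape=bab[a]___   (A,a)→(C,b,+1)
state=C head=4 tape=babb[_]__   (C,_)→(B,_,-1)
state=B head=3 tape=bab[b]___   (B,b)→(A,b,+1)
state=A head=4 tape=babb[_]__   (A,_)→(C,a,+1)
state=C head=5 tape=babba[_]_   (C,_)→(B,_,-1)
state=B head=4 tape=babb[a]__   (B,a)→(C,_,+1)
state=C head=5 tape=babb_[_]_   (C,_)→(B,_,-1)
state=B head=4 tape=babb[_]__   (B,_)→(B,a,-1)
state=B head=3 tape=bab[b]a__   (B,b)→(A,b,+1)
state=A head=4 tape=babb[a]__   (A,a)→(C,b,+1)
state=C head=5 tape=babbb[_]_   (C,_)→(B,_,-1)
state=B head=4 tape=babb[b]__   (B,b)→(A,b,+1)
state=A head=5 tape=babbb[_]_   (A,_)→(C,a,+1)
state=C head=6 tape=babbba[_]   (C,_)→(B,_,-1)
state=B head=5 tape=babbb[a]_
After 21 steps: state B, head at 5, tape babbba.

state B, head at 5, tape babbba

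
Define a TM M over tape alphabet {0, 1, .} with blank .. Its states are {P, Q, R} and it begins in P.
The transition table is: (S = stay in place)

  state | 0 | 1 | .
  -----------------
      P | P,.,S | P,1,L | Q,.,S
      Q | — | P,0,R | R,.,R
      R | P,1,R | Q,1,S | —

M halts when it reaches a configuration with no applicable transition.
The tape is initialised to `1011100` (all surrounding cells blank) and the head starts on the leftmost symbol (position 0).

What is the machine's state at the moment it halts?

R

state=P head=0 tape=.[1]011100..   (P,1)→(P,1,L)
state=P head=-1 tape=[.]1011100..   (P,.)→(Q,.,S)
state=Q head=-1 tape=[.]1011100..   (Q,.)→(R,.,R)
state=R head=0 tape=.[1]011100..   (R,1)→(Q,1,S)
state=Q head=0 tape=.[1]011100..   (Q,1)→(P,0,R)
state=P head=1 tape=.0[0]11100..   (P,0)→(P,.,S)
state=P head=1 tape=.0[.]11100..   (P,.)→(Q,.,S)
state=Q head=1 tape=.0[.]11100..   (Q,.)→(R,.,R)
state=R head=2 tape=.0.[1]1100..   (R,1)→(Q,1,S)
state=Q head=2 tape=.0.[1]1100..   (Q,1)→(P,0,R)
state=P head=3 tape=.0.0[1]100..   (P,1)→(P,1,L)
state=P head=2 tape=.0.[0]1100..   (P,0)→(P,.,S)
state=P head=2 tape=.0.[.]1100..   (P,.)→(Q,.,S)
state=Q head=2 tape=.0.[.]1100..   (Q,.)→(R,.,R)
state=R head=3 tape=.0..[1]100..   (R,1)→(Q,1,S)
state=Q head=3 tape=.0..[1]100..   (Q,1)→(P,0,R)
state=P head=4 tape=.0..0[1]00..   (P,1)→(P,1,L)
state=P head=3 tape=.0..[0]100..   (P,0)→(P,.,S)
state=P head=3 tape=.0..[.]100..   (P,.)→(Q,.,S)
state=Q head=3 tape=.0..[.]100..   (Q,.)→(R,.,R)
state=R head=4 tape=.0...[1]00..   (R,1)→(Q,1,S)
state=Q head=4 tape=.0...[1]00..   (Q,1)→(P,0,R)
state=P head=5 tape=.0...0[0]0..   (P,0)→(P,.,S)
state=P head=5 tape=.0...0[.]0..   (P,.)→(Q,.,S)
state=Q head=5 tape=.0...0[.]0..   (Q,.)→(R,.,R)
state=R head=6 tape=.0...0.[0]..   (R,0)→(P,1,R)
state=P head=7 tape=.0...0.1[.].   (P,.)→(Q,.,S)
state=Q head=7 tape=.0...0.1[.].   (Q,.)→(R,.,R)
state=R head=8 tape=.0...0.1.[.]
No transition is defined for (R, .); M halts in state R.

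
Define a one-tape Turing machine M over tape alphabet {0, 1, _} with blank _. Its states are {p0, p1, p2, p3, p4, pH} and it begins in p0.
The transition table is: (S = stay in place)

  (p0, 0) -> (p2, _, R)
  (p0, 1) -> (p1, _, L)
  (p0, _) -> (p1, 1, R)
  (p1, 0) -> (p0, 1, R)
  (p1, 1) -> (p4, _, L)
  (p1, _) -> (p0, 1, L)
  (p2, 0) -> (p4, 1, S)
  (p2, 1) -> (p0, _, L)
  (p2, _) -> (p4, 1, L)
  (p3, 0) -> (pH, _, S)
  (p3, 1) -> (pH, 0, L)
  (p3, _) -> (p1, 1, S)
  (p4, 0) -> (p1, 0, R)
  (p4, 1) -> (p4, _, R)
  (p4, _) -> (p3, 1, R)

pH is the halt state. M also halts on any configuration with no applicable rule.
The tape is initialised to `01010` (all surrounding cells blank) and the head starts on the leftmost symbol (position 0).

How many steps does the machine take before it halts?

15

p0 | __[0]1010   read 0 → write _, move R, go to p2
p2 | ___[1]010   read 1 → write _, move L, go to p0
p0 | __[_]_010   read _ → write 1, move R, go to p1
p1 | __1[_]010   read _ → write 1, move L, go to p0
p0 | __[1]1010   read 1 → write _, move L, go to p1
p1 | _[_]_1010   read _ → write 1, move L, go to p0
p0 | [_]1_1010   read _ → write 1, move R, go to p1
p1 | 1[1]_1010   read 1 → write _, move L, go to p4
p4 | [1]__1010   read 1 → write _, move R, go to p4
p4 | _[_]_1010   read _ → write 1, move R, go to p3
p3 | _1[_]1010   read _ → write 1, move S, go to p1
p1 | _1[1]1010   read 1 → write _, move L, go to p4
p4 | _[1]_1010   read 1 → write _, move R, go to p4
p4 | __[_]1010   read _ → write 1, move R, go to p3
p3 | __1[1]010   read 1 → write 0, move L, go to pH
pH | __[1]0010
M halts after 15 transitions.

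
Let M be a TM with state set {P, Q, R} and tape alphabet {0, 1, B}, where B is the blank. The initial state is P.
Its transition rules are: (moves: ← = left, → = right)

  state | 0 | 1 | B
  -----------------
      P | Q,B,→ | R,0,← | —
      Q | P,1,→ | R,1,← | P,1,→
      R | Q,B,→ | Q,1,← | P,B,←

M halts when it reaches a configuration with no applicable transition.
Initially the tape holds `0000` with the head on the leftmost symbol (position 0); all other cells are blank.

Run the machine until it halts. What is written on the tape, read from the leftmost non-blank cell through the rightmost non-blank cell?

state=P head=0 tape=[0]000B   (P,0)→(Q,B,→)
state=Q head=1 tape=B[0]00B   (Q,0)→(P,1,→)
state=P head=2 tape=B1[0]0B   (P,0)→(Q,B,→)
state=Q head=3 tape=B1B[0]B   (Q,0)→(P,1,→)
state=P head=4 tape=B1B1[B]
The non-blank tape span at halt is 1B1.

1B1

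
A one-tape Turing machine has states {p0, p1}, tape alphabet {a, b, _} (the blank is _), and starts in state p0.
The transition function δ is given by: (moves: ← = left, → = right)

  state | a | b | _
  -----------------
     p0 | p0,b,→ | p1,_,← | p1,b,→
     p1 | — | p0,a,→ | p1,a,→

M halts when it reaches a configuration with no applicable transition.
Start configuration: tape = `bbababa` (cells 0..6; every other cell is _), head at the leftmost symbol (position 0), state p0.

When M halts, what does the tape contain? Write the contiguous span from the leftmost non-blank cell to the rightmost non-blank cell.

aaaababa

p0 | _[b]bababa   read b → write _, move ←, go to p1
p1 | [_]_bababa   read _ → write a, move →, go to p1
p1 | a[_]bababa   read _ → write a, move →, go to p1
p1 | aa[b]ababa   read b → write a, move →, go to p0
p0 | aaa[a]baba   read a → write b, move →, go to p0
p0 | aaab[b]aba   read b → write _, move ←, go to p1
p1 | aaa[b]_aba   read b → write a, move →, go to p0
p0 | aaaa[_]aba   read _ → write b, move →, go to p1
p1 | aaaab[a]ba
The non-blank tape span at halt is aaaababa.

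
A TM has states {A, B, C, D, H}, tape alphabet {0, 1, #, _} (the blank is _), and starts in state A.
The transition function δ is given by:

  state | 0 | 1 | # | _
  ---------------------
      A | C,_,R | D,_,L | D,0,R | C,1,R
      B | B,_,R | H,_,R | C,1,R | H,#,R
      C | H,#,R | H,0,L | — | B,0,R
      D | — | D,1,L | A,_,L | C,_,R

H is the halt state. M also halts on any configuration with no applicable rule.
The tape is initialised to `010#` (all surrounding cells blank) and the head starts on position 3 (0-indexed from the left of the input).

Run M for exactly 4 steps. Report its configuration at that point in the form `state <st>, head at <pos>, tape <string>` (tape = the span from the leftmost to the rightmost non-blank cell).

state H, head at 7, tape 0100_0#

A | 010[#]____   read # → write 0, move R, go to D
D | 0100[_]___   read _ → write _, move R, go to C
C | 0100_[_]__   read _ → write 0, move R, go to B
B | 0100_0[_]_   read _ → write #, move R, go to H
H | 0100_0#[_]
After 4 steps: state H, head at 7, tape 0100_0#.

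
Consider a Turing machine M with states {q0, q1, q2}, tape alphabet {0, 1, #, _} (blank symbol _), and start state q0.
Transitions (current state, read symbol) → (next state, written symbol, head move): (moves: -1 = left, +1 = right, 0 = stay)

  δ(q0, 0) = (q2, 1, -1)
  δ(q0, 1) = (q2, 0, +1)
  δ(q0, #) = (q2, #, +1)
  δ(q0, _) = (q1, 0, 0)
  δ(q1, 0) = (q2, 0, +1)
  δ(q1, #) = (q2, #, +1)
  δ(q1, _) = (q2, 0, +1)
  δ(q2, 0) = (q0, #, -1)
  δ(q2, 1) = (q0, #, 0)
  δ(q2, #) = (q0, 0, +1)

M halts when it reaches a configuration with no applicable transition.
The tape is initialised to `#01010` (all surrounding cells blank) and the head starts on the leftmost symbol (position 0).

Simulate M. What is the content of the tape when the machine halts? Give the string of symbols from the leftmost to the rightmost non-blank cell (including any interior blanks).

state=q0 head=0 tape=[#]01010__   (q0,#)→(q2,#,+1)
state=q2 head=1 tape=#[0]1010__   (q2,0)→(q0,#,-1)
state=q0 head=0 tape=[#]#1010__   (q0,#)→(q2,#,+1)
state=q2 head=1 tape=#[#]1010__   (q2,#)→(q0,0,+1)
state=q0 head=2 tape=#0[1]010__   (q0,1)→(q2,0,+1)
state=q2 head=3 tape=#00[0]10__   (q2,0)→(q0,#,-1)
state=q0 head=2 tape=#0[0]#10__   (q0,0)→(q2,1,-1)
state=q2 head=1 tape=#[0]1#10__   (q2,0)→(q0,#,-1)
state=q0 head=0 tape=[#]#1#10__   (q0,#)→(q2,#,+1)
state=q2 head=1 tape=#[#]1#10__   (q2,#)→(q0,0,+1)
state=q0 head=2 tape=#0[1]#10__   (q0,1)→(q2,0,+1)
state=q2 head=3 tape=#00[#]10__   (q2,#)→(q0,0,+1)
state=q0 head=4 tape=#000[1]0__   (q0,1)→(q2,0,+1)
state=q2 head=5 tape=#0000[0]__   (q2,0)→(q0,#,-1)
state=q0 head=4 tape=#000[0]#__   (q0,0)→(q2,1,-1)
state=q2 head=3 tape=#00[0]1#__   (q2,0)→(q0,#,-1)
state=q0 head=2 tape=#0[0]#1#__   (q0,0)→(q2,1,-1)
state=q2 head=1 tape=#[0]1#1#__   (q2,0)→(q0,#,-1)
state=q0 head=0 tape=[#]#1#1#__   (q0,#)→(q2,#,+1)
state=q2 head=1 tape=#[#]1#1#__   (q2,#)→(q0,0,+1)
state=q0 head=2 tape=#0[1]#1#__   (q0,1)→(q2,0,+1)
state=q2 head=3 tape=#00[#]1#__   (q2,#)→(q0,0,+1)
state=q0 head=4 tape=#000[1]#__   (q0,1)→(q2,0,+1)
state=q2 head=5 tape=#0000[#]__   (q2,#)→(q0,0,+1)
state=q0 head=6 tape=#00000[_]_   (q0,_)→(q1,0,0)
state=q1 head=6 tape=#00000[0]_   (q1,0)→(q2,0,+1)
state=q2 head=7 tape=#000000[_]
The non-blank tape span at halt is #000000.

#000000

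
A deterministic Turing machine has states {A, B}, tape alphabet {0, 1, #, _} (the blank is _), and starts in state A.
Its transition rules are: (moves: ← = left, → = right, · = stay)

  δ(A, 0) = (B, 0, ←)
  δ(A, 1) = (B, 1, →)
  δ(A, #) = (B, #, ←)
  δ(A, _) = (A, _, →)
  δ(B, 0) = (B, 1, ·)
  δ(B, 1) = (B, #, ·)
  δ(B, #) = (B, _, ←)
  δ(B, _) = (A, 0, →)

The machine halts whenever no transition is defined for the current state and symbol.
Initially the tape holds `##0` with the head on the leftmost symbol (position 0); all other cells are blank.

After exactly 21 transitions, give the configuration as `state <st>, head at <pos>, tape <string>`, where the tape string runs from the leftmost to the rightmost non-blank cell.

state=A head=0 tape=___[#]#0   (A,#)→(B,#,←)
state=B head=-1 tape=__[_]##0   (B,_)→(A,0,→)
state=A head=0 tape=__0[#]#0   (A,#)→(B,#,←)
state=B head=-1 tape=__[0]##0   (B,0)→(B,1,·)
state=B head=-1 tape=__[1]##0   (B,1)→(B,#,·)
state=B head=-1 tape=__[#]##0   (B,#)→(B,_,←)
state=B head=-2 tape=_[_]_##0   (B,_)→(A,0,→)
state=A head=-1 tape=_0[_]##0   (A,_)→(A,_,→)
state=A head=0 tape=_0_[#]#0   (A,#)→(B,#,←)
state=B head=-1 tape=_0[_]##0   (B,_)→(A,0,→)
state=A head=0 tape=_00[#]#0   (A,#)→(B,#,←)
state=B head=-1 tape=_0[0]##0   (B,0)→(B,1,·)
state=B head=-1 tape=_0[1]##0   (B,1)→(B,#,·)
state=B head=-1 tape=_0[#]##0   (B,#)→(B,_,←)
state=B head=-2 tape=_[0]_##0   (B,0)→(B,1,·)
state=B head=-2 tape=_[1]_##0   (B,1)→(B,#,·)
state=B head=-2 tape=_[#]_##0   (B,#)→(B,_,←)
state=B head=-3 tape=[_]__##0   (B,_)→(A,0,→)
state=A head=-2 tape=0[_]_##0   (A,_)→(A,_,→)
state=A head=-1 tape=0_[_]##0   (A,_)→(A,_,→)
state=A head=0 tape=0__[#]#0   (A,#)→(B,#,←)
state=B head=-1 tape=0_[_]##0
After 21 steps: state B, head at -1, tape 0__##0.

state B, head at -1, tape 0__##0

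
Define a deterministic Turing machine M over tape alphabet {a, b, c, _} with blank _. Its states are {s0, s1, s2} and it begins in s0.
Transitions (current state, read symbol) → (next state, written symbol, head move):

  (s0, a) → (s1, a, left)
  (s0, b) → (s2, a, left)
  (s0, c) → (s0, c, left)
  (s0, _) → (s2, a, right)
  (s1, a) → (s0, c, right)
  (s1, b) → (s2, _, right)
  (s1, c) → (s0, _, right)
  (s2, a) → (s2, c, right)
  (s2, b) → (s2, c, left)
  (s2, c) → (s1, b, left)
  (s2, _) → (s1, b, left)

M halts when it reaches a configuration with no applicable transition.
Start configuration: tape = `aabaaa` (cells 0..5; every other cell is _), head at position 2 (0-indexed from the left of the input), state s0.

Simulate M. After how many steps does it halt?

25

state=s0 head=2 tape=_aa[b]aaa_   (s0,b)→(s2,a,left)
state=s2 head=1 tape=_a[a]aaaa_   (s2,a)→(s2,c,right)
state=s2 head=2 tape=_ac[a]aaa_   (s2,a)→(s2,c,right)
state=s2 head=3 tape=_acc[a]aa_   (s2,a)→(s2,c,right)
state=s2 head=4 tape=_accc[a]a_   (s2,a)→(s2,c,right)
state=s2 head=5 tape=_acccc[a]_   (s2,a)→(s2,c,right)
state=s2 head=6 tape=_accccc[_]   (s2,_)→(s1,b,left)
state=s1 head=5 tape=_acccc[c]b   (s1,c)→(s0,_,right)
state=s0 head=6 tape=_acccc_[b]   (s0,b)→(s2,a,left)
state=s2 head=5 tape=_acccc[_]a   (s2,_)→(s1,b,left)
state=s1 head=4 tape=_accc[c]ba   (s1,c)→(s0,_,right)
state=s0 head=5 tape=_accc_[b]a   (s0,b)→(s2,a,left)
state=s2 head=4 tape=_accc[_]aa   (s2,_)→(s1,b,left)
state=s1 head=3 tape=_acc[c]baa   (s1,c)→(s0,_,right)
state=s0 head=4 tape=_acc_[b]aa   (s0,b)→(s2,a,left)
state=s2 head=3 tape=_acc[_]aaa   (s2,_)→(s1,b,left)
state=s1 head=2 tape=_ac[c]baaa   (s1,c)→(s0,_,right)
state=s0 head=3 tape=_ac_[b]aaa   (s0,b)→(s2,a,left)
state=s2 head=2 tape=_ac[_]aaaa   (s2,_)→(s1,b,left)
state=s1 head=1 tape=_a[c]baaaa   (s1,c)→(s0,_,right)
state=s0 head=2 tape=_a_[b]aaaa   (s0,b)→(s2,a,left)
state=s2 head=1 tape=_a[_]aaaaa   (s2,_)→(s1,b,left)
state=s1 head=0 tape=_[a]baaaaa   (s1,a)→(s0,c,right)
state=s0 head=1 tape=_c[b]aaaaa   (s0,b)→(s2,a,left)
state=s2 head=0 tape=_[c]aaaaaa   (s2,c)→(s1,b,left)
state=s1 head=-1 tape=[_]baaaaaa
M halts after 25 transitions.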